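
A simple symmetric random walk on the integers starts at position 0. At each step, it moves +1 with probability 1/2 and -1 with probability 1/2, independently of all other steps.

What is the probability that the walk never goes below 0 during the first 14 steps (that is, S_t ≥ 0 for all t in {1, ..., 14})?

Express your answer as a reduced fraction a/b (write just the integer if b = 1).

Answer: 429/2048

Derivation:
Let f(t,s) = #length-t paths at position s with S_1..S_t all ≥ 0.
f(t,s) = f(t-1,s-1) + f(t-1,s+1) for s ≥ 0; f(t,s) = 0 for s < 0.
t=0: f(0,0)=1
t=1: f(1,1)=1
t=2: f(2,0)=1 f(2,2)=1
t=3: f(3,1)=2 f(3,3)=1
t=4: f(4,0)=2 f(4,2)=3 f(4,4)=1
t=5: f(5,1)=5 f(5,3)=4 f(5,5)=1
t=6: f(6,0)=5 f(6,2)=9 f(6,4)=5 f(6,6)=1
t=7: f(7,1)=14 f(7,3)=14 f(7,5)=6 f(7,7)=1
t=8: f(8,0)=14 f(8,2)=28 f(8,4)=20 f(8,6)=7 f(8,8)=1
t=9: f(9,1)=42 f(9,3)=48 f(9,5)=27 f(9,7)=8 f(9,9)=1
t=10: f(10,0)=42 f(10,2)=90 f(10,4)=75 f(10,6)=35 f(10,8)=9 f(10,10)=1
t=11: f(11,1)=132 f(11,3)=165 f(11,5)=110 f(11,7)=44 f(11,9)=10 f(11,11)=1
t=12: f(12,0)=132 f(12,2)=297 f(12,4)=275 f(12,6)=154 f(12,8)=54 f(12,10)=11 f(12,12)=1
t=13: f(13,1)=429 f(13,3)=572 f(13,5)=429 f(13,7)=208 f(13,9)=65 f(13,11)=12 f(13,13)=1
t=14: f(14,0)=429 f(14,2)=1001 f(14,4)=1001 f(14,6)=637 f(14,8)=273 f(14,10)=77 f(14,12)=13 f(14,14)=1
Σ_s f(14,s) = 3432
P = 3432/16384 = 429/2048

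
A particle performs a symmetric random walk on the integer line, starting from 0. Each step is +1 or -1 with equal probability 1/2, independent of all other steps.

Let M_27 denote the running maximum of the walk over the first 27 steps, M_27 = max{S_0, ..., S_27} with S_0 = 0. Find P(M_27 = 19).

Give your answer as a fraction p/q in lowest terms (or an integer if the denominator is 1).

Answer: 8775/67108864

Derivation:
Let M_27 = max(S_0,...,S_27). Use the reflection principle: for j ≥ 1, #{paths with M_27 ≥ j} = #{S_27 ≥ j} + #{S_27 ≥ j+1}.
By reflection, #{M_27 ≥ 19} = #{S_27 ≥ 19} + #{S_27 ≥ 20} = 20854 + 3304 = 24158.
#{M_27 ≥ 20} = #{S_27 ≥ 20} + #{S_27 ≥ 21} = 3304 + 3304 = 6608.
#{M_27 = 19} = 24158 - 6608 = 17550.
P(M_27 = 19) = 17550/134217728 = 8775/67108864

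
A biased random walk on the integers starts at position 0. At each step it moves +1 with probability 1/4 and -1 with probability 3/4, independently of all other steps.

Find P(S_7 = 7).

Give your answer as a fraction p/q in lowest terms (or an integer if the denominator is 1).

Answer: 1/16384

Derivation:
To reach position 7 after 7 steps: need 7 steps of +1 and 0 steps of -1.
Number of such sequences: C(7,7) = 1
Each has probability (1/4)^7 · (3/4)^0 = 1/16384
P = 1 · 1/16384 = 1/16384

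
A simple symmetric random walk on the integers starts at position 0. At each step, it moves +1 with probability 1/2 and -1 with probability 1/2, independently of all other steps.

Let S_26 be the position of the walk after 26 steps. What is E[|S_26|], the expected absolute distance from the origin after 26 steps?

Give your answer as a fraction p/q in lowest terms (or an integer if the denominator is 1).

S_26 takes values m ≡ 0 (mod 2) with |m| ≤ 26; P(S_26=m) = C(26,(26+m)/2)/2^26.
Total paths: 2^26 = 67108864
Distribution: P(S=-26)=1/67108864, P(S=-24)=26/67108864, P(S=-22)=325/67108864, P(S=-20)=2600/67108864, P(S=-18)=14950/67108864, P(S=-16)=65780/67108864, P(S=-14)=230230/67108864, P(S=-12)=657800/67108864, P(S=-10)=1562275/67108864, P(S=-8)=3124550/67108864, P(S=-6)=5311735/67108864, P(S=-4)=7726160/67108864, P(S=-2)=9657700/67108864, P(S=0)=10400600/67108864, P(S=2)=9657700/67108864, P(S=4)=7726160/67108864, P(S=6)=5311735/67108864, P(S=8)=3124550/67108864, P(S=10)=1562275/67108864, P(S=12)=657800/67108864, P(S=14)=230230/67108864, P(S=16)=65780/67108864, P(S=18)=14950/67108864, P(S=20)=2600/67108864, P(S=22)=325/67108864, P(S=24)=26/67108864, P(S=26)=1/67108864
E[|S_26|] = Σ_m |m|·P(S_26=m) = 270415600/67108864 = 16900975/4194304

Answer: 16900975/4194304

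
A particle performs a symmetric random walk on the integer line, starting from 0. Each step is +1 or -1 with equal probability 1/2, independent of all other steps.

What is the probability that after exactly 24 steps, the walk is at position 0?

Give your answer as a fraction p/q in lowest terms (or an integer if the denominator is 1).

Answer: 676039/4194304

Derivation:
To return to 0 after 24 steps: need exactly 12 steps of +1 and 12 of -1.
Favorable paths: C(24,12) = 2704156
Total paths: 2^24 = 16777216
P = 2704156/16777216 = 676039/4194304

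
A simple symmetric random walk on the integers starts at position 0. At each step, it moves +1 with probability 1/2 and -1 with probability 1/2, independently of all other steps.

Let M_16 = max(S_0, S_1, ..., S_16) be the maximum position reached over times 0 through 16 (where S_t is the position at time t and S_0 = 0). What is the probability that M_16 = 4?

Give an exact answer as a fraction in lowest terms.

Let M_16 = max(S_0,...,S_16). Use the reflection principle: for j ≥ 1, #{paths with M_16 ≥ j} = #{S_16 ≥ j} + #{S_16 ≥ j+1}.
By reflection, #{M_16 ≥ 4} = #{S_16 ≥ 4} + #{S_16 ≥ 5} = 14893 + 6885 = 21778.
#{M_16 ≥ 5} = #{S_16 ≥ 5} + #{S_16 ≥ 6} = 6885 + 6885 = 13770.
#{M_16 = 4} = 21778 - 13770 = 8008.
P(M_16 = 4) = 8008/65536 = 1001/8192

Answer: 1001/8192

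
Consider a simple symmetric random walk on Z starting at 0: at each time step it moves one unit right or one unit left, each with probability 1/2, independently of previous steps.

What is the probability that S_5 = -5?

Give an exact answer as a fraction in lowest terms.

To reach position -5 after 5 steps: need 0 steps of +1 and 5 of -1.
Favorable paths: C(5,0) = 1
Total paths: 2^5 = 32
P = 1/32 = 1/32

Answer: 1/32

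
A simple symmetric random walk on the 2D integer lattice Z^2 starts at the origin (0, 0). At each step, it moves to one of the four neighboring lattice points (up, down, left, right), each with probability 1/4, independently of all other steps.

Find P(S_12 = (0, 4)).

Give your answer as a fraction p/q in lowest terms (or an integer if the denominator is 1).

Let h be the number of horizontal steps (so 12-h are vertical). To end at (0,4) need (h+0)/2 right-steps and ((12-h)+4)/2 up-steps.
Sum over h with 0 ≤ h ≤ 8, h ≡ 0 (mod 2), 12-h ≡ 0 (mod 2):
h=0: C(12,0)·C(0,0)·C(12,8) = 1·1·495 = 495
h=2: C(12,2)·C(2,1)·C(10,7) = 66·2·120 = 15840
h=4: C(12,4)·C(4,2)·C(8,6) = 495·6·28 = 83160
h=6: C(12,6)·C(6,3)·C(6,5) = 924·20·6 = 110880
h=8: C(12,8)·C(8,4)·C(4,4) = 495·70·1 = 34650
Total favorable: 245025
Total paths: 4^12 = 16777216
P = 245025/16777216 = 245025/16777216

Answer: 245025/16777216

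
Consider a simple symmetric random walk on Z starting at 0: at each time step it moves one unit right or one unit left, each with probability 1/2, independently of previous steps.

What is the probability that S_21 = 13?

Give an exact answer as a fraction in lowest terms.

Answer: 5985/2097152

Derivation:
To reach position 13 after 21 steps: need 17 steps of +1 and 4 of -1.
Favorable paths: C(21,17) = 5985
Total paths: 2^21 = 2097152
P = 5985/2097152 = 5985/2097152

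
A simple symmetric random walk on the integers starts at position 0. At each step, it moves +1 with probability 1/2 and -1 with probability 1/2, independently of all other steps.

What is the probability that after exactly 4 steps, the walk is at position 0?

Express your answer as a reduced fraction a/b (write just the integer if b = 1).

Answer: 3/8

Derivation:
To return to 0 after 4 steps: need exactly 2 steps of +1 and 2 of -1.
Favorable paths: C(4,2) = 6
Total paths: 2^4 = 16
P = 6/16 = 3/8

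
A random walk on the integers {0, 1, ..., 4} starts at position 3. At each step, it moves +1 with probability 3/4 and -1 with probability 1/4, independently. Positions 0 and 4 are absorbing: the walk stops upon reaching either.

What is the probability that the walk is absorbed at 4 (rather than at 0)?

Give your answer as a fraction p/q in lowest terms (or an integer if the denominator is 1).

Answer: 39/40

Derivation:
Biased walk: p = 3/4, q = 1/4, r = q/p = 1/3
Gambler's ruin: P(hit 4 before 0 | start at 3) = (1 - r^a)/(1 - r^N)
r^3 = 1/27; r^4 = 1/81
P = (1 - 1/27) / (1 - 1/81) = 26/27 / 80/81 = 39/40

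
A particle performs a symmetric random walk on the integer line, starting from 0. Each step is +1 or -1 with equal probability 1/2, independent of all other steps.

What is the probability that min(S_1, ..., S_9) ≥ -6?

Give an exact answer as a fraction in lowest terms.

Let f(t,s) = #length-t paths at position s with S_1..S_t all ≥ -6.
f(t,s) = f(t-1,s-1) + f(t-1,s+1) for s ≥ -6; f(t,s) = 0 for s < -6.
t=0: f(0,0)=1
t=1: f(1,-1)=1 f(1,1)=1
t=2: f(2,-2)=1 f(2,0)=2 f(2,2)=1
t=3: f(3,-3)=1 f(3,-1)=3 f(3,1)=3 f(3,3)=1
t=4: f(4,-4)=1 f(4,-2)=4 f(4,0)=6 f(4,2)=4 f(4,4)=1
t=5: f(5,-5)=1 f(5,-3)=5 f(5,-1)=10 f(5,1)=10 f(5,3)=5 f(5,5)=1
t=6: f(6,-6)=1 f(6,-4)=6 f(6,-2)=15 f(6,0)=20 f(6,2)=15 f(6,4)=6 f(6,6)=1
t=7: f(7,-5)=7 f(7,-3)=21 f(7,-1)=35 f(7,1)=35 f(7,3)=21 f(7,5)=7 f(7,7)=1
t=8: f(8,-6)=7 f(8,-4)=28 f(8,-2)=56 f(8,0)=70 f(8,2)=56 f(8,4)=28 f(8,6)=8 f(8,8)=1
t=9: f(9,-5)=35 f(9,-3)=84 f(9,-1)=126 f(9,1)=126 f(9,3)=84 f(9,5)=36 f(9,7)=9 f(9,9)=1
Σ_s f(9,s) = 501
P = 501/512 = 501/512

Answer: 501/512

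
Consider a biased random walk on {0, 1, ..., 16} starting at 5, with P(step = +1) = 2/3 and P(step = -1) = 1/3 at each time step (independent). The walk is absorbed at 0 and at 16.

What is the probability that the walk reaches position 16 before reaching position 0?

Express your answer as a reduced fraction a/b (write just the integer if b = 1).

Biased walk: p = 2/3, q = 1/3, r = q/p = 1/2
Gambler's ruin: P(hit 16 before 0 | start at 5) = (1 - r^a)/(1 - r^N)
r^5 = 1/32; r^16 = 1/65536
P = (1 - 1/32) / (1 - 1/65536) = 31/32 / 65535/65536 = 63488/65535

Answer: 63488/65535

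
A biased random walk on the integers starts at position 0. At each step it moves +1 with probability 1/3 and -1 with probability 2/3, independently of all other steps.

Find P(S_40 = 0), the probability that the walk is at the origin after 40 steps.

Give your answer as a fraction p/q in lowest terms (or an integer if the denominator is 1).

Answer: 16060284644884480/1350851717672992089

Derivation:
To be at 0 after 40 steps: need exactly 20 steps of +1 and 20 of -1.
Number of such sequences: C(40,20) = 137846528820
Each has probability (1/3)^20 · (2/3)^20 = 1048576/12157665459056928801
P = 137846528820 · 1048576/12157665459056928801 = 16060284644884480/1350851717672992089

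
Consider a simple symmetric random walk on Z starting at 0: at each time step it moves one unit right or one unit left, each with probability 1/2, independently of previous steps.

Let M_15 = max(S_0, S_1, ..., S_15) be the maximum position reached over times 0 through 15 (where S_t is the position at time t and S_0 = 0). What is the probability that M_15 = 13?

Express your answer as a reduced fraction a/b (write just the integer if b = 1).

Answer: 15/32768

Derivation:
Let M_15 = max(S_0,...,S_15). Use the reflection principle: for j ≥ 1, #{paths with M_15 ≥ j} = #{S_15 ≥ j} + #{S_15 ≥ j+1}.
By reflection, #{M_15 ≥ 13} = #{S_15 ≥ 13} + #{S_15 ≥ 14} = 16 + 1 = 17.
#{M_15 ≥ 14} = #{S_15 ≥ 14} + #{S_15 ≥ 15} = 1 + 1 = 2.
#{M_15 = 13} = 17 - 2 = 15.
P(M_15 = 13) = 15/32768 = 15/32768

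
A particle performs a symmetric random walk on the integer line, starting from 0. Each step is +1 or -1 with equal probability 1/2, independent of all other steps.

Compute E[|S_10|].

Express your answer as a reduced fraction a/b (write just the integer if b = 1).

Answer: 315/128

Derivation:
S_10 takes values m ≡ 0 (mod 2) with |m| ≤ 10; P(S_10=m) = C(10,(10+m)/2)/2^10.
Total paths: 2^10 = 1024
Distribution: P(S=-10)=1/1024, P(S=-8)=10/1024, P(S=-6)=45/1024, P(S=-4)=120/1024, P(S=-2)=210/1024, P(S=0)=252/1024, P(S=2)=210/1024, P(S=4)=120/1024, P(S=6)=45/1024, P(S=8)=10/1024, P(S=10)=1/1024
E[|S_10|] = Σ_m |m|·P(S_10=m) = 2520/1024 = 315/128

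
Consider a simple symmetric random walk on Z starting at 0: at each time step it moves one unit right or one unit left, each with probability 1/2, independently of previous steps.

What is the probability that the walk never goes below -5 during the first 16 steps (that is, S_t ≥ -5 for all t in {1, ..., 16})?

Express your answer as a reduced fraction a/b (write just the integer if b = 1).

Answer: 28067/32768

Derivation:
Let f(t,s) = #length-t paths at position s with S_1..S_t all ≥ -5.
f(t,s) = f(t-1,s-1) + f(t-1,s+1) for s ≥ -5; f(t,s) = 0 for s < -5.
t=0: f(0,0)=1
t=1: f(1,-1)=1 f(1,1)=1
t=2: f(2,-2)=1 f(2,0)=2 f(2,2)=1
t=3: f(3,-3)=1 f(3,-1)=3 f(3,1)=3 f(3,3)=1
t=4: f(4,-4)=1 f(4,-2)=4 f(4,0)=6 f(4,2)=4 f(4,4)=1
t=5: f(5,-5)=1 f(5,-3)=5 f(5,-1)=10 f(5,1)=10 f(5,3)=5 f(5,5)=1
t=6: f(6,-4)=6 f(6,-2)=15 f(6,0)=20 f(6,2)=15 f(6,4)=6 f(6,6)=1
t=7: f(7,-5)=6 f(7,-3)=21 f(7,-1)=35 f(7,1)=35 f(7,3)=21 f(7,5)=7 f(7,7)=1
t=8: f(8,-4)=27 f(8,-2)=56 f(8,0)=70 f(8,2)=56 f(8,4)=28 f(8,6)=8 f(8,8)=1
t=9: f(9,-5)=27 f(9,-3)=83 f(9,-1)=126 f(9,1)=126 f(9,3)=84 f(9,5)=36 f(9,7)=9 f(9,9)=1
t=10: f(10,-4)=110 f(10,-2)=209 f(10,0)=252 f(10,2)=210 f(10,4)=120 f(10,6)=45 f(10,8)=10 f(10,10)=1
t=11: f(11,-5)=110 f(11,-3)=319 f(11,-1)=461 f(11,1)=462 f(11,3)=330 f(11,5)=165 f(11,7)=55 f(11,9)=11 f(11,11)=1
t=12: f(12,-4)=429 f(12,-2)=780 f(12,0)=923 f(12,2)=792 f(12,4)=495 f(12,6)=220 f(12,8)=66 f(12,10)=12 f(12,12)=1
t=13: f(13,-5)=429 f(13,-3)=1209 f(13,-1)=1703 f(13,1)=1715 f(13,3)=1287 f(13,5)=715 f(13,7)=286 f(13,9)=78 f(13,11)=13 f(13,13)=1
t=14: f(14,-4)=1638 f(14,-2)=2912 f(14,0)=3418 f(14,2)=3002 f(14,4)=2002 f(14,6)=1001 f(14,8)=364 f(14,10)=91 f(14,12)=14 f(14,14)=1
t=15: f(15,-5)=1638 f(15,-3)=4550 f(15,-1)=6330 f(15,1)=6420 f(15,3)=5004 f(15,5)=3003 f(15,7)=1365 f(15,9)=455 f(15,11)=105 f(15,13)=15 f(15,15)=1
t=16: f(16,-4)=6188 f(16,-2)=10880 f(16,0)=12750 f(16,2)=11424 f(16,4)=8007 f(16,6)=4368 f(16,8)=1820 f(16,10)=560 f(16,12)=120 f(16,14)=16 f(16,16)=1
Σ_s f(16,s) = 56134
P = 56134/65536 = 28067/32768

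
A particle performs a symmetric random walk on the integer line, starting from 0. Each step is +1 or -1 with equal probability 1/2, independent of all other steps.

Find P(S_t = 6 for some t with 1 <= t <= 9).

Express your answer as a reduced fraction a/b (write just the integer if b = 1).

Count via complement. Let g(t,s) = #length-t paths at position s with S_1..S_t all ≠ 6.
g(t,s) = g(t-1,s-1) + g(t-1,s+1) for s ≠ 6; g(t,6) = 0.
t=0: g(0,0)=1
t=1: g(1,-1)=1 g(1,1)=1
t=2: g(2,-2)=1 g(2,0)=2 g(2,2)=1
t=3: g(3,-3)=1 g(3,-1)=3 g(3,1)=3 g(3,3)=1
t=4: g(4,-4)=1 g(4,-2)=4 g(4,0)=6 g(4,2)=4 g(4,4)=1
t=5: g(5,-5)=1 g(5,-3)=5 g(5,-1)=10 g(5,1)=10 g(5,3)=5 g(5,5)=1
t=6: g(6,-6)=1 g(6,-4)=6 g(6,-2)=15 g(6,0)=20 g(6,2)=15 g(6,4)=6
t=7: g(7,-7)=1 g(7,-5)=7 g(7,-3)=21 g(7,-1)=35 g(7,1)=35 g(7,3)=21 g(7,5)=6
t=8: g(8,-8)=1 g(8,-6)=8 g(8,-4)=28 g(8,-2)=56 g(8,0)=70 g(8,2)=56 g(8,4)=27
t=9: g(9,-9)=1 g(9,-7)=9 g(9,-5)=36 g(9,-3)=84 g(9,-1)=126 g(9,1)=126 g(9,3)=83 g(9,5)=27
Paths never hitting 6: Σ_s g(9,s) = 492
Paths hitting 6: 2^9 - 492 = 20
P = 20/512 = 5/128

Answer: 5/128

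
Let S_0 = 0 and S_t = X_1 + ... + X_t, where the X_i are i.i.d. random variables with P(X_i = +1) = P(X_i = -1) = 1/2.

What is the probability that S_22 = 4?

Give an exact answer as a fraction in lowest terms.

To reach position 4 after 22 steps: need 13 steps of +1 and 9 of -1.
Favorable paths: C(22,13) = 497420
Total paths: 2^22 = 4194304
P = 497420/4194304 = 124355/1048576

Answer: 124355/1048576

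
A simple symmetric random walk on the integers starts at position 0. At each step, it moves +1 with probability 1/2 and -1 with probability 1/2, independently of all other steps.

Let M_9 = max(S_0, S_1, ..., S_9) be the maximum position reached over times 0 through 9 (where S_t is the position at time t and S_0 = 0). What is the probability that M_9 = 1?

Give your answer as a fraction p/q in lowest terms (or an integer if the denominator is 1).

Let M_9 = max(S_0,...,S_9). Use the reflection principle: for j ≥ 1, #{paths with M_9 ≥ j} = #{S_9 ≥ j} + #{S_9 ≥ j+1}.
By reflection, #{M_9 ≥ 1} = #{S_9 ≥ 1} + #{S_9 ≥ 2} = 256 + 130 = 386.
#{M_9 ≥ 2} = #{S_9 ≥ 2} + #{S_9 ≥ 3} = 130 + 130 = 260.
#{M_9 = 1} = 386 - 260 = 126.
P(M_9 = 1) = 126/512 = 63/256

Answer: 63/256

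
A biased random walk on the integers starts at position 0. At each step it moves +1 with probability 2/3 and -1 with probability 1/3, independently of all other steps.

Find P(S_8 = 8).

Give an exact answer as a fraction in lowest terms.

To reach position 8 after 8 steps: need 8 steps of +1 and 0 steps of -1.
Number of such sequences: C(8,8) = 1
Each has probability (2/3)^8 · (1/3)^0 = 256/6561
P = 1 · 256/6561 = 256/6561

Answer: 256/6561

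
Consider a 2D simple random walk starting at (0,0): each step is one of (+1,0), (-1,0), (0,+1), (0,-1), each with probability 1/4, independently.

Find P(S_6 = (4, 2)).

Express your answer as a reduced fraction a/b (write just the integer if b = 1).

Let h be the number of horizontal steps (so 6-h are vertical). To end at (4,2) need (h+4)/2 right-steps and ((6-h)+2)/2 up-steps.
Sum over h with 4 ≤ h ≤ 4, h ≡ 0 (mod 2), 6-h ≡ 0 (mod 2):
h=4: C(6,4)·C(4,4)·C(2,2) = 15·1·1 = 15
Total favorable: 15
Total paths: 4^6 = 4096
P = 15/4096 = 15/4096

Answer: 15/4096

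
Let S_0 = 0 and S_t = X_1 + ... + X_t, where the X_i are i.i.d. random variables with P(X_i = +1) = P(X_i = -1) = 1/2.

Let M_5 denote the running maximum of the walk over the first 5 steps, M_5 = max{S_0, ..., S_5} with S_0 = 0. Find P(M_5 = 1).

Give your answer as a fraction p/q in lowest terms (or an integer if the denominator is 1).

Let M_5 = max(S_0,...,S_5). Use the reflection principle: for j ≥ 1, #{paths with M_5 ≥ j} = #{S_5 ≥ j} + #{S_5 ≥ j+1}.
By reflection, #{M_5 ≥ 1} = #{S_5 ≥ 1} + #{S_5 ≥ 2} = 16 + 6 = 22.
#{M_5 ≥ 2} = #{S_5 ≥ 2} + #{S_5 ≥ 3} = 6 + 6 = 12.
#{M_5 = 1} = 22 - 12 = 10.
P(M_5 = 1) = 10/32 = 5/16

Answer: 5/16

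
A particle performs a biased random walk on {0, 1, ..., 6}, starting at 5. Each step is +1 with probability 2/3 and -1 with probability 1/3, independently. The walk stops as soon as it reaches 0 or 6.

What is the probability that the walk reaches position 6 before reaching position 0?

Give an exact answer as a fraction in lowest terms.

Biased walk: p = 2/3, q = 1/3, r = q/p = 1/2
Gambler's ruin: P(hit 6 before 0 | start at 5) = (1 - r^a)/(1 - r^N)
r^5 = 1/32; r^6 = 1/64
P = (1 - 1/32) / (1 - 1/64) = 31/32 / 63/64 = 62/63

Answer: 62/63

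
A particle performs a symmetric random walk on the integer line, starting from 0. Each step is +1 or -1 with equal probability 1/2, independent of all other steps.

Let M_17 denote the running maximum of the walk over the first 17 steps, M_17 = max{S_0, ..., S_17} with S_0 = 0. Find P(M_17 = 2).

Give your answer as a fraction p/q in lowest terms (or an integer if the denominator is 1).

Let M_17 = max(S_0,...,S_17). Use the reflection principle: for j ≥ 1, #{paths with M_17 ≥ j} = #{S_17 ≥ j} + #{S_17 ≥ j+1}.
By reflection, #{M_17 ≥ 2} = #{S_17 ≥ 2} + #{S_17 ≥ 3} = 41226 + 41226 = 82452.
#{M_17 ≥ 3} = #{S_17 ≥ 3} + #{S_17 ≥ 4} = 41226 + 21778 = 63004.
#{M_17 = 2} = 82452 - 63004 = 19448.
P(M_17 = 2) = 19448/131072 = 2431/16384

Answer: 2431/16384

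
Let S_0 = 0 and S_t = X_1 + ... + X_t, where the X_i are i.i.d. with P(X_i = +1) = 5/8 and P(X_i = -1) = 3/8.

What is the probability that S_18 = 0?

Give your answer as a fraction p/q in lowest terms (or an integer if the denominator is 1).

To be at 0 after 18 steps: need exactly 9 steps of +1 and 9 of -1.
Number of such sequences: C(18,9) = 48620
Each has probability (5/8)^9 · (3/8)^9 = 38443359375/18014398509481984
P = 48620 · 38443359375/18014398509481984 = 467279033203125/4503599627370496

Answer: 467279033203125/4503599627370496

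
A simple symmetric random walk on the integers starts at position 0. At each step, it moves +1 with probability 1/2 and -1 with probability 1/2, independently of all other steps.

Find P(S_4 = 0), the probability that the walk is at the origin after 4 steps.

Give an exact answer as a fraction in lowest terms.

Answer: 3/8

Derivation:
To return to 0 after 4 steps: need exactly 2 steps of +1 and 2 of -1.
Favorable paths: C(4,2) = 6
Total paths: 2^4 = 16
P = 6/16 = 3/8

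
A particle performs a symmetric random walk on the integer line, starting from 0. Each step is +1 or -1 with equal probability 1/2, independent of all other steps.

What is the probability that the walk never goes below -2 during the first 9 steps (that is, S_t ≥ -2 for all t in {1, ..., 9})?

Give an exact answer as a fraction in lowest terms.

Answer: 21/32

Derivation:
Let f(t,s) = #length-t paths at position s with S_1..S_t all ≥ -2.
f(t,s) = f(t-1,s-1) + f(t-1,s+1) for s ≥ -2; f(t,s) = 0 for s < -2.
t=0: f(0,0)=1
t=1: f(1,-1)=1 f(1,1)=1
t=2: f(2,-2)=1 f(2,0)=2 f(2,2)=1
t=3: f(3,-1)=3 f(3,1)=3 f(3,3)=1
t=4: f(4,-2)=3 f(4,0)=6 f(4,2)=4 f(4,4)=1
t=5: f(5,-1)=9 f(5,1)=10 f(5,3)=5 f(5,5)=1
t=6: f(6,-2)=9 f(6,0)=19 f(6,2)=15 f(6,4)=6 f(6,6)=1
t=7: f(7,-1)=28 f(7,1)=34 f(7,3)=21 f(7,5)=7 f(7,7)=1
t=8: f(8,-2)=28 f(8,0)=62 f(8,2)=55 f(8,4)=28 f(8,6)=8 f(8,8)=1
t=9: f(9,-1)=90 f(9,1)=117 f(9,3)=83 f(9,5)=36 f(9,7)=9 f(9,9)=1
Σ_s f(9,s) = 336
P = 336/512 = 21/32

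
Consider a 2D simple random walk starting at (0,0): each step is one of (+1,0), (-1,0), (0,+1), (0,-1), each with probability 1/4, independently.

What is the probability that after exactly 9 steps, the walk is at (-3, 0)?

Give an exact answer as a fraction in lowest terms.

Answer: 441/16384

Derivation:
Let h be the number of horizontal steps (so 9-h are vertical). To end at (-3,0) need (h-3)/2 right-steps and ((9-h)+0)/2 up-steps.
Sum over h with 3 ≤ h ≤ 9, h ≡ 1 (mod 2), 9-h ≡ 0 (mod 2):
h=3: C(9,3)·C(3,0)·C(6,3) = 84·1·20 = 1680
h=5: C(9,5)·C(5,1)·C(4,2) = 126·5·6 = 3780
h=7: C(9,7)·C(7,2)·C(2,1) = 36·21·2 = 1512
h=9: C(9,9)·C(9,3)·C(0,0) = 1·84·1 = 84
Total favorable: 7056
Total paths: 4^9 = 262144
P = 7056/262144 = 441/16384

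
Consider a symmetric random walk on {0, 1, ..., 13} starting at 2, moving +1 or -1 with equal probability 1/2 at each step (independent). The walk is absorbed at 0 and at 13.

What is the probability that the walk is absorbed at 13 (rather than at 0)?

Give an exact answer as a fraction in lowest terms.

Answer: 2/13

Derivation:
Symmetric walk (p = 1/2): the harmonic-function argument gives P(hit 13 before 0 | start at 2) = a/N.
P = 2/13 = 2/13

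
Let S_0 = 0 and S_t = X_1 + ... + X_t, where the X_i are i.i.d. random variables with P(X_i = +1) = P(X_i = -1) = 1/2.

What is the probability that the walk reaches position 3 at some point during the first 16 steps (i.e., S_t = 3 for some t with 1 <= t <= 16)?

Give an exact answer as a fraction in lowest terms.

Count via complement. Let g(t,s) = #length-t paths at position s with S_1..S_t all ≠ 3.
g(t,s) = g(t-1,s-1) + g(t-1,s+1) for s ≠ 3; g(t,3) = 0.
t=0: g(0,0)=1
t=1: g(1,-1)=1 g(1,1)=1
t=2: g(2,-2)=1 g(2,0)=2 g(2,2)=1
t=3: g(3,-3)=1 g(3,-1)=3 g(3,1)=3
t=4: g(4,-4)=1 g(4,-2)=4 g(4,0)=6 g(4,2)=3
t=5: g(5,-5)=1 g(5,-3)=5 g(5,-1)=10 g(5,1)=9
t=6: g(6,-6)=1 g(6,-4)=6 g(6,-2)=15 g(6,0)=19 g(6,2)=9
t=7: g(7,-7)=1 g(7,-5)=7 g(7,-3)=21 g(7,-1)=34 g(7,1)=28
t=8: g(8,-8)=1 g(8,-6)=8 g(8,-4)=28 g(8,-2)=55 g(8,0)=62 g(8,2)=28
t=9: g(9,-9)=1 g(9,-7)=9 g(9,-5)=36 g(9,-3)=83 g(9,-1)=117 g(9,1)=90
t=10: g(10,-10)=1 g(10,-8)=10 g(10,-6)=45 g(10,-4)=119 g(10,-2)=200 g(10,0)=207 g(10,2)=90
t=11: g(11,-11)=1 g(11,-9)=11 g(11,-7)=55 g(11,-5)=164 g(11,-3)=319 g(11,-1)=407 g(11,1)=297
t=12: g(12,-12)=1 g(12,-10)=12 g(12,-8)=66 g(12,-6)=219 g(12,-4)=483 g(12,-2)=726 g(12,0)=704 g(12,2)=297
t=13: g(13,-13)=1 g(13,-11)=13 g(13,-9)=78 g(13,-7)=285 g(13,-5)=702 g(13,-3)=1209 g(13,-1)=1430 g(13,1)=1001
t=14: g(14,-14)=1 g(14,-12)=14 g(14,-10)=91 g(14,-8)=363 g(14,-6)=987 g(14,-4)=1911 g(14,-2)=2639 g(14,0)=2431 g(14,2)=1001
t=15: g(15,-15)=1 g(15,-13)=15 g(15,-11)=105 g(15,-9)=454 g(15,-7)=1350 g(15,-5)=2898 g(15,-3)=4550 g(15,-1)=5070 g(15,1)=3432
t=16: g(16,-16)=1 g(16,-14)=16 g(16,-12)=120 g(16,-10)=559 g(16,-8)=1804 g(16,-6)=4248 g(16,-4)=7448 g(16,-2)=9620 g(16,0)=8502 g(16,2)=3432
Paths never hitting 3: Σ_s g(16,s) = 35750
Paths hitting 3: 2^16 - 35750 = 29786
P = 29786/65536 = 14893/32768

Answer: 14893/32768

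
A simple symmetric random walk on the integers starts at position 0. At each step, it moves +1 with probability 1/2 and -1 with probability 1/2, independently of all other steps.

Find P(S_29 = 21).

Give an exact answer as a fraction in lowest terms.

To reach position 21 after 29 steps: need 25 steps of +1 and 4 of -1.
Favorable paths: C(29,25) = 23751
Total paths: 2^29 = 536870912
P = 23751/536870912 = 23751/536870912

Answer: 23751/536870912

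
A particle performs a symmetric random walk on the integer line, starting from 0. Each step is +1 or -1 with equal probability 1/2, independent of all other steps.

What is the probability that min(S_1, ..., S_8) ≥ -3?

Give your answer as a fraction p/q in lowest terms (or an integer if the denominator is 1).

Answer: 105/128

Derivation:
Let f(t,s) = #length-t paths at position s with S_1..S_t all ≥ -3.
f(t,s) = f(t-1,s-1) + f(t-1,s+1) for s ≥ -3; f(t,s) = 0 for s < -3.
t=0: f(0,0)=1
t=1: f(1,-1)=1 f(1,1)=1
t=2: f(2,-2)=1 f(2,0)=2 f(2,2)=1
t=3: f(3,-3)=1 f(3,-1)=3 f(3,1)=3 f(3,3)=1
t=4: f(4,-2)=4 f(4,0)=6 f(4,2)=4 f(4,4)=1
t=5: f(5,-3)=4 f(5,-1)=10 f(5,1)=10 f(5,3)=5 f(5,5)=1
t=6: f(6,-2)=14 f(6,0)=20 f(6,2)=15 f(6,4)=6 f(6,6)=1
t=7: f(7,-3)=14 f(7,-1)=34 f(7,1)=35 f(7,3)=21 f(7,5)=7 f(7,7)=1
t=8: f(8,-2)=48 f(8,0)=69 f(8,2)=56 f(8,4)=28 f(8,6)=8 f(8,8)=1
Σ_s f(8,s) = 210
P = 210/256 = 105/128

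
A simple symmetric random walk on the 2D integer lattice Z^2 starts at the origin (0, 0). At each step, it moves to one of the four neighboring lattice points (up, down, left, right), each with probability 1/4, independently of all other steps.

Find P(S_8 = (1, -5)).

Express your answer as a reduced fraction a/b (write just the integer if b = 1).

Answer: 7/2048

Derivation:
Let h be the number of horizontal steps (so 8-h are vertical). To end at (1,-5) need (h+1)/2 right-steps and ((8-h)-5)/2 up-steps.
Sum over h with 1 ≤ h ≤ 3, h ≡ 1 (mod 2), 8-h ≡ 1 (mod 2):
h=1: C(8,1)·C(1,1)·C(7,1) = 8·1·7 = 56
h=3: C(8,3)·C(3,2)·C(5,0) = 56·3·1 = 168
Total favorable: 224
Total paths: 4^8 = 65536
P = 224/65536 = 7/2048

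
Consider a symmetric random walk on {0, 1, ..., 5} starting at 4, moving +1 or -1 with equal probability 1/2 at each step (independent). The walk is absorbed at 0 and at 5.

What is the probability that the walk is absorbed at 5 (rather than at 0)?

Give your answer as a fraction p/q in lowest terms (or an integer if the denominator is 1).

Answer: 4/5

Derivation:
Symmetric walk (p = 1/2): the harmonic-function argument gives P(hit 5 before 0 | start at 4) = a/N.
P = 4/5 = 4/5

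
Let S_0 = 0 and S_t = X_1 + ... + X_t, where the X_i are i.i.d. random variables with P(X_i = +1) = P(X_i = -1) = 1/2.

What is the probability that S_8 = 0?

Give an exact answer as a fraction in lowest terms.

To return to 0 after 8 steps: need exactly 4 steps of +1 and 4 of -1.
Favorable paths: C(8,4) = 70
Total paths: 2^8 = 256
P = 70/256 = 35/128

Answer: 35/128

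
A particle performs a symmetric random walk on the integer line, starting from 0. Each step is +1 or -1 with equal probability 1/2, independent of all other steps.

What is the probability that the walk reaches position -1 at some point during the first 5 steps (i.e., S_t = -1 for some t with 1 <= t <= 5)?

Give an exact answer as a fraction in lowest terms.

Count via complement. Let g(t,s) = #length-t paths at position s with S_1..S_t all ≠ -1.
g(t,s) = g(t-1,s-1) + g(t-1,s+1) for s ≠ -1; g(t,-1) = 0.
t=0: g(0,0)=1
t=1: g(1,1)=1
t=2: g(2,0)=1 g(2,2)=1
t=3: g(3,1)=2 g(3,3)=1
t=4: g(4,0)=2 g(4,2)=3 g(4,4)=1
t=5: g(5,1)=5 g(5,3)=4 g(5,5)=1
Paths never hitting -1: Σ_s g(5,s) = 10
Paths hitting -1: 2^5 - 10 = 22
P = 22/32 = 11/16

Answer: 11/16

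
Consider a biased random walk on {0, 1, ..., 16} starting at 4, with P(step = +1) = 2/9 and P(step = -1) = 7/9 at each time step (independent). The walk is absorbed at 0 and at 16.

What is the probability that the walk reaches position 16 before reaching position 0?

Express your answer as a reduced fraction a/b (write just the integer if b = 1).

Answer: 4096/13934142769

Derivation:
Biased walk: p = 2/9, q = 7/9, r = q/p = 7/2
Gambler's ruin: P(hit 16 before 0 | start at 4) = (1 - r^a)/(1 - r^N)
r^4 = 2401/16; r^16 = 33232930569601/65536
P = (1 - 2401/16) / (1 - 33232930569601/65536) = -2385/16 / -33232930504065/65536 = 4096/13934142769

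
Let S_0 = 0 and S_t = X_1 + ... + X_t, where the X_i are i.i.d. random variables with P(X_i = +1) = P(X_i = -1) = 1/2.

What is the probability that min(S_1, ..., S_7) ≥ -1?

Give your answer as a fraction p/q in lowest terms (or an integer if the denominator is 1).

Let f(t,s) = #length-t paths at position s with S_1..S_t all ≥ -1.
f(t,s) = f(t-1,s-1) + f(t-1,s+1) for s ≥ -1; f(t,s) = 0 for s < -1.
t=0: f(0,0)=1
t=1: f(1,-1)=1 f(1,1)=1
t=2: f(2,0)=2 f(2,2)=1
t=3: f(3,-1)=2 f(3,1)=3 f(3,3)=1
t=4: f(4,0)=5 f(4,2)=4 f(4,4)=1
t=5: f(5,-1)=5 f(5,1)=9 f(5,3)=5 f(5,5)=1
t=6: f(6,0)=14 f(6,2)=14 f(6,4)=6 f(6,6)=1
t=7: f(7,-1)=14 f(7,1)=28 f(7,3)=20 f(7,5)=7 f(7,7)=1
Σ_s f(7,s) = 70
P = 70/128 = 35/64

Answer: 35/64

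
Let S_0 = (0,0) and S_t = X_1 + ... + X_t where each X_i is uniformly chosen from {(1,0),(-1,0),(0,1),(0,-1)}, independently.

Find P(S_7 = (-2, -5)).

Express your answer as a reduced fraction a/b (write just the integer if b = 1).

Let h be the number of horizontal steps (so 7-h are vertical). To end at (-2,-5) need (h-2)/2 right-steps and ((7-h)-5)/2 up-steps.
Sum over h with 2 ≤ h ≤ 2, h ≡ 0 (mod 2), 7-h ≡ 1 (mod 2):
h=2: C(7,2)·C(2,0)·C(5,0) = 21·1·1 = 21
Total favorable: 21
Total paths: 4^7 = 16384
P = 21/16384 = 21/16384

Answer: 21/16384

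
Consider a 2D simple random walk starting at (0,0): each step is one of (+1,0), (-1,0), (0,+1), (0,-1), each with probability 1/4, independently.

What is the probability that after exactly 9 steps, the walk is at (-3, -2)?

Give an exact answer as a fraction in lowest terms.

Let h be the number of horizontal steps (so 9-h are vertical). To end at (-3,-2) need (h-3)/2 right-steps and ((9-h)-2)/2 up-steps.
Sum over h with 3 ≤ h ≤ 7, h ≡ 1 (mod 2), 9-h ≡ 0 (mod 2):
h=3: C(9,3)·C(3,0)·C(6,2) = 84·1·15 = 1260
h=5: C(9,5)·C(5,1)·C(4,1) = 126·5·4 = 2520
h=7: C(9,7)·C(7,2)·C(2,0) = 36·21·1 = 756
Total favorable: 4536
Total paths: 4^9 = 262144
P = 4536/262144 = 567/32768

Answer: 567/32768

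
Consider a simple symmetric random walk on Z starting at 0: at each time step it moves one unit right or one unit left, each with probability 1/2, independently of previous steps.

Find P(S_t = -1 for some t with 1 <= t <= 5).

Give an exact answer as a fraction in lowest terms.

Count via complement. Let g(t,s) = #length-t paths at position s with S_1..S_t all ≠ -1.
g(t,s) = g(t-1,s-1) + g(t-1,s+1) for s ≠ -1; g(t,-1) = 0.
t=0: g(0,0)=1
t=1: g(1,1)=1
t=2: g(2,0)=1 g(2,2)=1
t=3: g(3,1)=2 g(3,3)=1
t=4: g(4,0)=2 g(4,2)=3 g(4,4)=1
t=5: g(5,1)=5 g(5,3)=4 g(5,5)=1
Paths never hitting -1: Σ_s g(5,s) = 10
Paths hitting -1: 2^5 - 10 = 22
P = 22/32 = 11/16

Answer: 11/16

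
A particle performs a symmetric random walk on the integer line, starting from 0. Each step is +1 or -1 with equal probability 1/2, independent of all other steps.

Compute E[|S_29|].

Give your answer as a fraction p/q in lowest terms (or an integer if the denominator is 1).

S_29 takes values m ≡ 1 (mod 2) with |m| ≤ 29; P(S_29=m) = C(29,(29+m)/2)/2^29.
Total paths: 2^29 = 536870912
Distribution: P(S=-29)=1/536870912, P(S=-27)=29/536870912, P(S=-25)=406/536870912, P(S=-23)=3654/536870912, P(S=-21)=23751/536870912, P(S=-19)=118755/536870912, P(S=-17)=475020/536870912, P(S=-15)=1560780/536870912, P(S=-13)=4292145/536870912, P(S=-11)=10015005/536870912, P(S=-9)=20030010/536870912, P(S=-7)=34597290/536870912, P(S=-5)=51895935/536870912, P(S=-3)=67863915/536870912, P(S=-1)=77558760/536870912, P(S=1)=77558760/536870912, P(S=3)=67863915/536870912, P(S=5)=51895935/536870912, P(S=7)=34597290/536870912, P(S=9)=20030010/536870912, P(S=11)=10015005/536870912, P(S=13)=4292145/536870912, P(S=15)=1560780/536870912, P(S=17)=475020/536870912, P(S=19)=118755/536870912, P(S=21)=23751/536870912, P(S=23)=3654/536870912, P(S=25)=406/536870912, P(S=27)=29/536870912, P(S=29)=1/536870912
E[|S_29|] = Σ_m |m|·P(S_29=m) = 2326762800/536870912 = 145422675/33554432

Answer: 145422675/33554432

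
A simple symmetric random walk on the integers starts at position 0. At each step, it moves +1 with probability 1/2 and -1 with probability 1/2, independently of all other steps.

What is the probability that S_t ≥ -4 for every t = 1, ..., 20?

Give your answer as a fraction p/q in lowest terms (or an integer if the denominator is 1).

Let f(t,s) = #length-t paths at position s with S_1..S_t all ≥ -4.
f(t,s) = f(t-1,s-1) + f(t-1,s+1) for s ≥ -4; f(t,s) = 0 for s < -4.
t=0: f(0,0)=1
t=1: f(1,-1)=1 f(1,1)=1
t=2: f(2,-2)=1 f(2,0)=2 f(2,2)=1
t=3: f(3,-3)=1 f(3,-1)=3 f(3,1)=3 f(3,3)=1
t=4: f(4,-4)=1 f(4,-2)=4 f(4,0)=6 f(4,2)=4 f(4,4)=1
t=5: f(5,-3)=5 f(5,-1)=10 f(5,1)=10 f(5,3)=5 f(5,5)=1
t=6: f(6,-4)=5 f(6,-2)=15 f(6,0)=20 f(6,2)=15 f(6,4)=6 f(6,6)=1
t=7: f(7,-3)=20 f(7,-1)=35 f(7,1)=35 f(7,3)=21 f(7,5)=7 f(7,7)=1
t=8: f(8,-4)=20 f(8,-2)=55 f(8,0)=70 f(8,2)=56 f(8,4)=28 f(8,6)=8 f(8,8)=1
t=9: f(9,-3)=75 f(9,-1)=125 f(9,1)=126 f(9,3)=84 f(9,5)=36 f(9,7)=9 f(9,9)=1
t=10: f(10,-4)=75 f(10,-2)=200 f(10,0)=251 f(10,2)=210 f(10,4)=120 f(10,6)=45 f(10,8)=10 f(10,10)=1
t=11: f(11,-3)=275 f(11,-1)=451 f(11,1)=461 f(11,3)=330 f(11,5)=165 f(11,7)=55 f(11,9)=11 f(11,11)=1
t=12: f(12,-4)=275 f(12,-2)=726 f(12,0)=912 f(12,2)=791 f(12,4)=495 f(12,6)=220 f(12,8)=66 f(12,10)=12 f(12,12)=1
t=13: f(13,-3)=1001 f(13,-1)=1638 f(13,1)=1703 f(13,3)=1286 f(13,5)=715 f(13,7)=286 f(13,9)=78 f(13,11)=13 f(13,13)=1
t=14: f(14,-4)=1001 f(14,-2)=2639 f(14,0)=3341 f(14,2)=2989 f(14,4)=2001 f(14,6)=1001 f(14,8)=364 f(14,10)=91 f(14,12)=14 f(14,14)=1
t=15: f(15,-3)=3640 f(15,-1)=5980 f(15,1)=6330 f(15,3)=4990 f(15,5)=3002 f(15,7)=1365 f(15,9)=455 f(15,11)=105 f(15,13)=15 f(15,15)=1
t=16: f(16,-4)=3640 f(16,-2)=9620 f(16,0)=12310 f(16,2)=11320 f(16,4)=7992 f(16,6)=4367 f(16,8)=1820 f(16,10)=560 f(16,12)=120 f(16,14)=16 f(16,16)=1
t=17: f(17,-3)=13260 f(17,-1)=21930 f(17,1)=23630 f(17,3)=19312 f(17,5)=12359 f(17,7)=6187 f(17,9)=2380 f(17,11)=680 f(17,13)=136 f(17,15)=17 f(17,17)=1
t=18: f(18,-4)=13260 f(18,-2)=35190 f(18,0)=45560 f(18,2)=42942 f(18,4)=31671 f(18,6)=18546 f(18,8)=8567 f(18,10)=3060 f(18,12)=816 f(18,14)=153 f(18,16)=18 f(18,18)=1
t=19: f(19,-3)=48450 f(19,-1)=80750 f(19,1)=88502 f(19,3)=74613 f(19,5)=50217 f(19,7)=27113 f(19,9)=11627 f(19,11)=3876 f(19,13)=969 f(19,15)=171 f(19,17)=19 f(19,19)=1
t=20: f(20,-4)=48450 f(20,-2)=129200 f(20,0)=169252 f(20,2)=163115 f(20,4)=124830 f(20,6)=77330 f(20,8)=38740 f(20,10)=15503 f(20,12)=4845 f(20,14)=1140 f(20,16)=190 f(20,18)=20 f(20,20)=1
Σ_s f(20,s) = 772616
P = 772616/1048576 = 96577/131072

Answer: 96577/131072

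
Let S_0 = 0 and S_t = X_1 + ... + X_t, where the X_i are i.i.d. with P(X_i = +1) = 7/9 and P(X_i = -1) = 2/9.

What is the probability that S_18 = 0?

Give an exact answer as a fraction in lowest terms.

Answer: 1004540094638080/150094635296999121

Derivation:
To be at 0 after 18 steps: need exactly 9 steps of +1 and 9 of -1.
Number of such sequences: C(18,9) = 48620
Each has probability (7/9)^9 · (2/9)^9 = 20661046784/150094635296999121
P = 48620 · 20661046784/150094635296999121 = 1004540094638080/150094635296999121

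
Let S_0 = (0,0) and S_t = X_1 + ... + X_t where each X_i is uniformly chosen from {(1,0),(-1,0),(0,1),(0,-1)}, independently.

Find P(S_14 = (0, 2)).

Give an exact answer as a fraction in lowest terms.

Answer: 9018009/268435456

Derivation:
Let h be the number of horizontal steps (so 14-h are vertical). To end at (0,2) need (h+0)/2 right-steps and ((14-h)+2)/2 up-steps.
Sum over h with 0 ≤ h ≤ 12, h ≡ 0 (mod 2), 14-h ≡ 0 (mod 2):
h=0: C(14,0)·C(0,0)·C(14,8) = 1·1·3003 = 3003
h=2: C(14,2)·C(2,1)·C(12,7) = 91·2·792 = 144144
h=4: C(14,4)·C(4,2)·C(10,6) = 1001·6·210 = 1261260
h=6: C(14,6)·C(6,3)·C(8,5) = 3003·20·56 = 3363360
h=8: C(14,8)·C(8,4)·C(6,4) = 3003·70·15 = 3153150
h=10: C(14,10)·C(10,5)·C(4,3) = 1001·252·4 = 1009008
h=12: C(14,12)·C(12,6)·C(2,2) = 91·924·1 = 84084
Total favorable: 9018009
Total paths: 4^14 = 268435456
P = 9018009/268435456 = 9018009/268435456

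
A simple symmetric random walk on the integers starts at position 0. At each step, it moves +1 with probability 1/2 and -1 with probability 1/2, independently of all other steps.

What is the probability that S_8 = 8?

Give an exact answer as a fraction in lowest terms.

Answer: 1/256

Derivation:
To reach position 8 after 8 steps: need 8 steps of +1 and 0 of -1.
Favorable paths: C(8,8) = 1
Total paths: 2^8 = 256
P = 1/256 = 1/256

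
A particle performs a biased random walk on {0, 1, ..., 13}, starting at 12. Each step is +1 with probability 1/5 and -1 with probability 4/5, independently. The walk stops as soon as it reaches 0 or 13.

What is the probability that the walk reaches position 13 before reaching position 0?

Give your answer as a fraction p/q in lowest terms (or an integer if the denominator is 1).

Answer: 5592405/22369621

Derivation:
Biased walk: p = 1/5, q = 4/5, r = q/p = 4
Gambler's ruin: P(hit 13 before 0 | start at 12) = (1 - r^a)/(1 - r^N)
r^12 = 16777216; r^13 = 67108864
P = (1 - 16777216) / (1 - 67108864) = -16777215 / -67108863 = 5592405/22369621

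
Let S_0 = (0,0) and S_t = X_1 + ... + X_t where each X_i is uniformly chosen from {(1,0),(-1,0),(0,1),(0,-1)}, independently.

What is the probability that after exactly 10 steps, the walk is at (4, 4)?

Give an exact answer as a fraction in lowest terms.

Answer: 315/131072

Derivation:
Let h be the number of horizontal steps (so 10-h are vertical). To end at (4,4) need (h+4)/2 right-steps and ((10-h)+4)/2 up-steps.
Sum over h with 4 ≤ h ≤ 6, h ≡ 0 (mod 2), 10-h ≡ 0 (mod 2):
h=4: C(10,4)·C(4,4)·C(6,5) = 210·1·6 = 1260
h=6: C(10,6)·C(6,5)·C(4,4) = 210·6·1 = 1260
Total favorable: 2520
Total paths: 4^10 = 1048576
P = 2520/1048576 = 315/131072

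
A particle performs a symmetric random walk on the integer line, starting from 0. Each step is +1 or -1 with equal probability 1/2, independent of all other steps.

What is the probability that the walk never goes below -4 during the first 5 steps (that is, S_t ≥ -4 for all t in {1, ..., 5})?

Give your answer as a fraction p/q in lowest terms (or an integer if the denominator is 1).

Let f(t,s) = #length-t paths at position s with S_1..S_t all ≥ -4.
f(t,s) = f(t-1,s-1) + f(t-1,s+1) for s ≥ -4; f(t,s) = 0 for s < -4.
t=0: f(0,0)=1
t=1: f(1,-1)=1 f(1,1)=1
t=2: f(2,-2)=1 f(2,0)=2 f(2,2)=1
t=3: f(3,-3)=1 f(3,-1)=3 f(3,1)=3 f(3,3)=1
t=4: f(4,-4)=1 f(4,-2)=4 f(4,0)=6 f(4,2)=4 f(4,4)=1
t=5: f(5,-3)=5 f(5,-1)=10 f(5,1)=10 f(5,3)=5 f(5,5)=1
Σ_s f(5,s) = 31
P = 31/32 = 31/32

Answer: 31/32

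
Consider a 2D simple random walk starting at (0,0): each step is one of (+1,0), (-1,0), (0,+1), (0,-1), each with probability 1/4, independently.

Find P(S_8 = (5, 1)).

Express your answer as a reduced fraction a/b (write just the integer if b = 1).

Answer: 7/2048

Derivation:
Let h be the number of horizontal steps (so 8-h are vertical). To end at (5,1) need (h+5)/2 right-steps and ((8-h)+1)/2 up-steps.
Sum over h with 5 ≤ h ≤ 7, h ≡ 1 (mod 2), 8-h ≡ 1 (mod 2):
h=5: C(8,5)·C(5,5)·C(3,2) = 56·1·3 = 168
h=7: C(8,7)·C(7,6)·C(1,1) = 8·7·1 = 56
Total favorable: 224
Total paths: 4^8 = 65536
P = 224/65536 = 7/2048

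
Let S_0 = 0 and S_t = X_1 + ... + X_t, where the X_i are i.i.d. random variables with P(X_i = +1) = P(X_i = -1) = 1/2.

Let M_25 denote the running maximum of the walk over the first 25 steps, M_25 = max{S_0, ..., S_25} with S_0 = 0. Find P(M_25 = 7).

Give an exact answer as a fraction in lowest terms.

Let M_25 = max(S_0,...,S_25). Use the reflection principle: for j ≥ 1, #{paths with M_25 ≥ j} = #{S_25 ≥ j} + #{S_25 ≥ j+1}.
By reflection, #{M_25 ≥ 7} = #{S_25 ≥ 7} + #{S_25 ≥ 8} = 3850756 + 1807781 = 5658537.
#{M_25 ≥ 8} = #{S_25 ≥ 8} + #{S_25 ≥ 9} = 1807781 + 1807781 = 3615562.
#{M_25 = 7} = 5658537 - 3615562 = 2042975.
P(M_25 = 7) = 2042975/33554432 = 2042975/33554432

Answer: 2042975/33554432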